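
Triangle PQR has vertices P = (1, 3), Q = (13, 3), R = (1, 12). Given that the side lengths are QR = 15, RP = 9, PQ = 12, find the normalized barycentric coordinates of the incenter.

The incenter has barycentric coordinates proportional to the opposite side lengths: (15 : 9 : 12).
Normalizing by 15+9+12 = 36 gives (5/12, 1/4, 1/3).

(5/12, 1/4, 1/3)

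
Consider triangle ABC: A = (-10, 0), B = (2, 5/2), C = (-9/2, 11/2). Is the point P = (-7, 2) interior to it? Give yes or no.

yes

Barycentric coordinates of P: (11/19, 2/19, 6/19).
The three coordinates are positive, positive, positive; a point is interior exactly when all three are positive.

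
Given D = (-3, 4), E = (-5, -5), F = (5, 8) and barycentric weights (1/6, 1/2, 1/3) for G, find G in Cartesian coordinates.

(-4/3, 5/6)

G = (1/6)·D + (1/2)·E + (1/3)·F.
x-coordinate: (1/6)·(-3) + (1/2)·(-5) + (1/3)·5 = -4/3.
y-coordinate: (1/6)·4 + (1/2)·(-5) + (1/3)·8 = 5/6.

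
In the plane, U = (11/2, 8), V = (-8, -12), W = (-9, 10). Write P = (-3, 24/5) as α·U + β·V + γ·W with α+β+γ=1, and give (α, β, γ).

(2/5, 1/5, 2/5)

Signed area of the reference triangle: [UVW] = ½·((11/2)·(-12−10) + (-8)·(10−8) + (-9)·(8−(-12))) = ½·(-121 − 16 − 180) = -317/2.
[PVW] = ½·((-3)·(-12−10) + (-8)·(10−(24/5)) + (-9)·(24/5−(-12))) = ½·(66 − 208/5 − 756/5) = -317/5, so the U-coordinate is (-317/5)/(-317/2) = 2/5.
[UPW] = ½·((11/2)·(24/5−10) + (-3)·(10−8) + (-9)·(8−(24/5))) = ½·(-143/5 − 6 − 144/5) = -317/10, so the V-coordinate is 1/5.
[UVP] = ½·((11/2)·(-12−(24/5)) + (-8)·(24/5−8) + (-3)·(8−(-12))) = ½·(-462/5 + 128/5 − 60) = -317/5, so the W-coordinate is 2/5.
Check: 2/5 + 1/5 + 2/5 = 1.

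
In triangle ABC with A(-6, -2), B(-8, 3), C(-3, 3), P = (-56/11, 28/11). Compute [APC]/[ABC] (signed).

[ABC] = ½·((-6)·(3−3) + (-8)·(3−(-2)) + (-3)·(-2−3)) = ½·(0 − 40 + 15) = -25/2.
[APC] = ½·((-6)·(28/11−3) + (-56/11)·(3−(-2)) + (-3)·(-2−(28/11))) = ½·(30/11 − 280/11 + 150/11) = -50/11, so the ratio is (-50/11)/(-25/2) = 4/11.

4/11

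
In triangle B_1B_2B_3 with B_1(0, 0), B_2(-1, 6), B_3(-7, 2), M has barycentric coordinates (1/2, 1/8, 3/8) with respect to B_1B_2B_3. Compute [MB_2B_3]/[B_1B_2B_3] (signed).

1/2

The signed ratio [MB_2B_3]/[B_1B_2B_3] equals the barycentric coordinate of M at vertex B_1, which is 1/2.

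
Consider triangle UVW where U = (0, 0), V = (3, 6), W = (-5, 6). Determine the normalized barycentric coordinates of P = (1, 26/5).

(2/15, 2/3, 1/5)

Signed area of the reference triangle: [UVW] = ½·(0·(6−6) + 3·(6−0) + (-5)·(0−6)) = ½·(0 + 18 + 30) = 24.
[PVW] = ½·(1·(6−6) + 3·(6−(26/5)) + (-5)·(26/5−6)) = ½·(0 + 12/5 + 4) = 16/5, so the U-coordinate is (16/5)/24 = 2/15.
[UPW] = ½·(0·(26/5−6) + 1·(6−0) + (-5)·(0−(26/5))) = ½·(0 + 6 + 26) = 16, so the V-coordinate is 2/3.
[UVP] = ½·(0·(6−(26/5)) + 3·(26/5−0) + 1·(0−6)) = ½·(0 + 78/5 − 6) = 24/5, so the W-coordinate is 1/5.
Check: 2/15 + 2/3 + 1/5 = 1.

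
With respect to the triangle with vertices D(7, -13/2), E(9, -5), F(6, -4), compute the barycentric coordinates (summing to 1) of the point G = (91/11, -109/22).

Signed area of the reference triangle: [DEF] = ½·(7·(-5−(-4)) + 9·(-4−(-13/2)) + 6·(-13/2−(-5))) = ½·(-7 + 45/2 − 9) = 13/4.
[GEF] = ½·((91/11)·(-5−(-4)) + 9·(-4−(-109/22)) + 6·(-109/22−(-5))) = ½·(-91/11 + 189/22 + 3/11) = 13/44, so the D-coordinate is (13/44)/(13/4) = 1/11.
[DGF] = ½·(7·(-109/22−(-4)) + (91/11)·(-4−(-13/2)) + 6·(-13/2−(-109/22))) = ½·(-147/22 + 455/22 − 102/11) = 26/11, so the E-coordinate is 8/11.
[DEG] = ½·(7·(-5−(-109/22)) + 9·(-109/22−(-13/2)) + (91/11)·(-13/2−(-5))) = ½·(-7/22 + 153/11 − 273/22) = 13/22, so the F-coordinate is 2/11.

(1/11, 8/11, 2/11)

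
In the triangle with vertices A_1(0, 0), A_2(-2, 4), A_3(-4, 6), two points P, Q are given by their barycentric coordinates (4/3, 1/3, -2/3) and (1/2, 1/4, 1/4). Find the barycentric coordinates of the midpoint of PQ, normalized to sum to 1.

Since both coordinate triples sum to 1, the midpoint's barycentrics are the componentwise average.
(4/3+1/2)/2 = 11/12; similarly 7/24 and -5/24.

(11/12, 7/24, -5/24)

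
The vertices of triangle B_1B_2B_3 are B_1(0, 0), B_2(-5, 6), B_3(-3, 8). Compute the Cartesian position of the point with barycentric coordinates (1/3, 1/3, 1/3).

(-8/3, 14/3)

M = (1/3)·B_1 + (1/3)·B_2 + (1/3)·B_3.
x-coordinate: (1/3)·0 + (1/3)·(-5) + (1/3)·(-3) = -8/3.
y-coordinate: (1/3)·0 + (1/3)·6 + (1/3)·8 = 14/3.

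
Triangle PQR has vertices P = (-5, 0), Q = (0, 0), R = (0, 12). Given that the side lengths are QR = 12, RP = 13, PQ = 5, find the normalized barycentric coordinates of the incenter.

The incenter has barycentric coordinates proportional to the opposite side lengths: (12 : 13 : 5).
Normalizing by 12+13+5 = 30 gives (2/5, 13/30, 1/6).

(2/5, 13/30, 1/6)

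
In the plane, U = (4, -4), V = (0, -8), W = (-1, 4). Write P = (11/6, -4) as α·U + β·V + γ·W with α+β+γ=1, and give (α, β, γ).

(1/2, 1/3, 1/6)

Signed area of the reference triangle: [UVW] = ½·(4·(-8−4) + 0·(4−(-4)) + (-1)·(-4−(-8))) = ½·(-48 + 0 − 4) = -26.
[PVW] = ½·((11/6)·(-8−4) + 0·(4−(-4)) + (-1)·(-4−(-8))) = ½·(-22 + 0 − 4) = -13, so the U-coordinate is (-13)/(-26) = 1/2.
[UPW] = ½·(4·(-4−4) + (11/6)·(4−(-4)) + (-1)·(-4−(-4))) = ½·(-32 + 44/3 + 0) = -26/3, so the V-coordinate is 1/3.
[UVP] = ½·(4·(-8−(-4)) + 0·(-4−(-4)) + (11/6)·(-4−(-8))) = ½·(-16 + 0 + 22/3) = -13/3, so the W-coordinate is 1/6.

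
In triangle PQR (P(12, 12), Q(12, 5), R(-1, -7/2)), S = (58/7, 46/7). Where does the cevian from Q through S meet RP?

Barycentric coordinates of S with respect to PQR: (4/7, 1/7, 2/7).
On side RP the Q-coordinate is zero; dropping S's Q-weight 1/7 and renormalizing the remaining 2/7 : 4/7 gives weights 1/3, 2/3 on R, P.
T = (1/3)·(-1, -7/2) + (2/3)·(12, 12) = (23/3, 41/6).

(23/3, 41/6)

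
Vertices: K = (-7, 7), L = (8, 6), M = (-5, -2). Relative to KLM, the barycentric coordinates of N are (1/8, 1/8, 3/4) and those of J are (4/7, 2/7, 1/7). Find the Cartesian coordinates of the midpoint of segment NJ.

Barycentric coordinates of the midpoint are the average: (39/112, 23/112, 25/56).
Converting: (39/112)·K + (23/112)·L + (25/56)·M = (-339/112, 311/112).

(-339/112, 311/112)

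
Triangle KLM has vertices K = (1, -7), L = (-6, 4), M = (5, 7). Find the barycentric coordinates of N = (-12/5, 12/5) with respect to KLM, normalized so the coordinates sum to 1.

Signed area of the reference triangle: [KLM] = ½·(1·(4−7) + (-6)·(7−(-7)) + 5·(-7−4)) = ½·(-3 − 84 − 55) = -71.
[NLM] = ½·((-12/5)·(4−7) + (-6)·(7−(12/5)) + 5·(12/5−4)) = ½·(36/5 − 138/5 − 8) = -71/5, so the K-coordinate is (-71/5)/(-71) = 1/5.
[KNM] = ½·(1·(12/5−7) + (-12/5)·(7−(-7)) + 5·(-7−(12/5))) = ½·(-23/5 − 168/5 − 47) = -213/5, so the L-coordinate is 3/5.
[KLN] = ½·(1·(4−(12/5)) + (-6)·(12/5−(-7)) + (-12/5)·(-7−4)) = ½·(8/5 − 282/5 + 132/5) = -71/5, so the M-coordinate is 1/5.
Check: 1/5 + 3/5 + 1/5 = 1.

(1/5, 3/5, 1/5)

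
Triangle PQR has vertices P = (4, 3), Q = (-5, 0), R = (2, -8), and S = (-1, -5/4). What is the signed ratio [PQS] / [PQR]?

[PQR] = ½·(4·(0−(-8)) + (-5)·(-8−3) + 2·(3−0)) = ½·(32 + 55 + 6) = 93/2.
[PQS] = ½·(4·(0−(-5/4)) + (-5)·(-5/4−3) + (-1)·(3−0)) = ½·(5 + 85/4 − 3) = 93/8, so the ratio is (93/8)/(93/2) = 1/4.

1/4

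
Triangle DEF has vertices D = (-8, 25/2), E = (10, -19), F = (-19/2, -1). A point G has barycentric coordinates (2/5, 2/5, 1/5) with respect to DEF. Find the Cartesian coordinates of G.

G = (2/5)·D + (2/5)·E + (1/5)·F.
x-coordinate: (2/5)·(-8) + (2/5)·10 + (1/5)·(-19/2) = -11/10.
y-coordinate: (2/5)·(25/2) + (2/5)·(-19) + (1/5)·(-1) = -14/5.

(-11/10, -14/5)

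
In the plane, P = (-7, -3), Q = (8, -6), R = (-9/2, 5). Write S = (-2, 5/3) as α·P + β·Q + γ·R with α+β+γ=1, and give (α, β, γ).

Signed area of the reference triangle: [PQR] = ½·((-7)·(-6−5) + 8·(5−(-3)) + (-9/2)·(-3−(-6))) = ½·(77 + 64 − 27/2) = 255/4.
[SQR] = ½·((-2)·(-6−5) + 8·(5−(5/3)) + (-9/2)·(5/3−(-6))) = ½·(22 + 80/3 − 69/2) = 85/12, so the P-coordinate is (85/12)/(255/4) = 1/9.
[PSR] = ½·((-7)·(5/3−5) + (-2)·(5−(-3)) + (-9/2)·(-3−(5/3))) = ½·(70/3 − 16 + 21) = 85/6, so the Q-coordinate is 2/9.
[PQS] = ½·((-7)·(-6−(5/3)) + 8·(5/3−(-3)) + (-2)·(-3−(-6))) = ½·(161/3 + 112/3 − 6) = 85/2, so the R-coordinate is 2/3.
Check: 1/9 + 2/9 + 2/3 = 1.

(1/9, 2/9, 2/3)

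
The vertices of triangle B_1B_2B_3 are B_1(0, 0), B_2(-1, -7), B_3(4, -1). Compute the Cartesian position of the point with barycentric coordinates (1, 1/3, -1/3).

M = 1·B_1 + (1/3)·B_2 + (-1/3)·B_3.
x-coordinate: 1·0 + (1/3)·(-1) + (-1/3)·4 = -5/3.
y-coordinate: 1·0 + (1/3)·(-7) + (-1/3)·(-1) = -2.

(-5/3, -2)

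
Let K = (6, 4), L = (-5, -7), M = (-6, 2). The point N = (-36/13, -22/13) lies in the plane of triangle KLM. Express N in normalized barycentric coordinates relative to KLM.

(3/13, 6/13, 4/13)

Signed area of the reference triangle: [KLM] = ½·(6·(-7−2) + (-5)·(2−4) + (-6)·(4−(-7))) = ½·(-54 + 10 − 66) = -55.
[NLM] = ½·((-36/13)·(-7−2) + (-5)·(2−(-22/13)) + (-6)·(-22/13−(-7))) = ½·(324/13 − 240/13 − 414/13) = -165/13, so the K-coordinate is (-165/13)/(-55) = 3/13.
[KNM] = ½·(6·(-22/13−2) + (-36/13)·(2−4) + (-6)·(4−(-22/13))) = ½·(-288/13 + 72/13 − 444/13) = -330/13, so the L-coordinate is 6/13.
[KLN] = ½·(6·(-7−(-22/13)) + (-5)·(-22/13−4) + (-36/13)·(4−(-7))) = ½·(-414/13 + 370/13 − 396/13) = -220/13, so the M-coordinate is 4/13.
Check: 3/13 + 6/13 + 4/13 = 1.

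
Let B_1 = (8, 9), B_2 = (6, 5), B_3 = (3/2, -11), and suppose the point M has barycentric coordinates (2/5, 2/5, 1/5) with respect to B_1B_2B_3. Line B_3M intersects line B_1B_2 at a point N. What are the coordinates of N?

(7, 7)

Line B_3M meets B_1B_2 where the B_3-coordinate vanishes; zeroing M's B_3-weight and renormalizing leaves B_1, B_2-weights 2/5 : 2/5 → (1/2, 1/2).
So N = (1/2)·B_1 + (1/2)·B_2 = (7, 7).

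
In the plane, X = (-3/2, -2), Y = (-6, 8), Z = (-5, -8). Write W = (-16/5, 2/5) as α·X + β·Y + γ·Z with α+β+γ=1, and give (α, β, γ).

Signed area of the reference triangle: [XYZ] = ½·((-3/2)·(8−(-8)) + (-6)·(-8−(-2)) + (-5)·(-2−8)) = ½·(-24 + 36 + 50) = 31.
[WYZ] = ½·((-16/5)·(8−(-8)) + (-6)·(-8−(2/5)) + (-5)·(2/5−8)) = ½·(-256/5 + 252/5 + 38) = 93/5, so the X-coordinate is (93/5)/31 = 3/5.
[XWZ] = ½·((-3/2)·(2/5−(-8)) + (-16/5)·(-8−(-2)) + (-5)·(-2−(2/5))) = ½·(-63/5 + 96/5 + 12) = 93/10, so the Y-coordinate is 3/10.
[XYW] = ½·((-3/2)·(8−(2/5)) + (-6)·(2/5−(-2)) + (-16/5)·(-2−8)) = ½·(-57/5 − 72/5 + 32) = 31/10, so the Z-coordinate is 1/10.
Check: 3/5 + 3/10 + 1/10 = 1.

(3/5, 3/10, 1/10)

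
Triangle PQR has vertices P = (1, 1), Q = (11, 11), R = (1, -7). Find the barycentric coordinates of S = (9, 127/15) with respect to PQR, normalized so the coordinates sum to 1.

(2/15, 4/5, 1/15)

Signed area of the reference triangle: [PQR] = ½·(1·(11−(-7)) + 11·(-7−1) + 1·(1−11)) = ½·(18 − 88 − 10) = -40.
[SQR] = ½·(9·(11−(-7)) + 11·(-7−(127/15)) + 1·(127/15−11)) = ½·(162 − 2552/15 − 38/15) = -16/3, so the P-coordinate is (-16/3)/(-40) = 2/15.
[PSR] = ½·(1·(127/15−(-7)) + 9·(-7−1) + 1·(1−(127/15))) = ½·(232/15 − 72 − 112/15) = -32, so the Q-coordinate is 4/5.
[PQS] = ½·(1·(11−(127/15)) + 11·(127/15−1) + 9·(1−11)) = ½·(38/15 + 1232/15 − 90) = -8/3, so the R-coordinate is 1/15.
Check: 2/15 + 4/5 + 1/15 = 1.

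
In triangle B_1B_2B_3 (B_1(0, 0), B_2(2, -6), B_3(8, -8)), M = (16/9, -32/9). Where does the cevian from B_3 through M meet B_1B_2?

Barycentric coordinates of M with respect to B_1B_2B_3: (4/9, 4/9, 1/9).
On side B_1B_2 the B_3-coordinate is zero; dropping M's B_3-weight 1/9 and renormalizing the remaining 4/9 : 4/9 gives weights 1/2, 1/2 on B_1, B_2.
N = (1/2)·(0, 0) + (1/2)·(2, -6) = (1, -3).

(1, -3)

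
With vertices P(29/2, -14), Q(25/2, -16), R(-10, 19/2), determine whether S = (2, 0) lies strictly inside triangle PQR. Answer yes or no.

no

Barycentric coordinates of S: (123/128, -197/384, 53/96).
The three coordinates are positive, negative, positive; a point is interior exactly when all three are positive.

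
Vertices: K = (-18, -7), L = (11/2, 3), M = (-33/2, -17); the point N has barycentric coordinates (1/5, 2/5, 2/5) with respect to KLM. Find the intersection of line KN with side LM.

Line KN meets LM where the K-coordinate vanishes; zeroing N's K-weight and renormalizing leaves L, M-weights 2/5 : 2/5 → (1/2, 1/2).
So J = (1/2)·L + (1/2)·M = (-11/2, -7).

(-11/2, -7)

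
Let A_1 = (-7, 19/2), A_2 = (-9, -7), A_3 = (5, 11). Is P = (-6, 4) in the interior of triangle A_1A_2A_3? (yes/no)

Barycentric coordinates of P: (20/39, 9/26, 11/78).
The three coordinates are positive, positive, positive; a point is interior exactly when all three are positive.

yes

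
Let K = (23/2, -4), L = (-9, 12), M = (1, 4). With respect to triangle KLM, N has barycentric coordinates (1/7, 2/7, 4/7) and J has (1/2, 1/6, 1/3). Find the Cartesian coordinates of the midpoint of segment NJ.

(355/168, 68/21)

Barycentric coordinates of the midpoint are the average: (9/28, 19/84, 19/42).
Converting: (9/28)·K + (19/84)·L + (19/42)·M = (355/168, 68/21).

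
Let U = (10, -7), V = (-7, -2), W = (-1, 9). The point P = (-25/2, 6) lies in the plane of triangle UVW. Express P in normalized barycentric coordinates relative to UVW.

Signed area of the reference triangle: [UVW] = ½·(10·(-2−9) + (-7)·(9−(-7)) + (-1)·(-7−(-2))) = ½·(-110 − 112 + 5) = -217/2.
[PVW] = ½·((-25/2)·(-2−9) + (-7)·(9−6) + (-1)·(6−(-2))) = ½·(275/2 − 21 − 8) = 217/4, so the U-coordinate is (217/4)/(-217/2) = -1/2.
[UPW] = ½·(10·(6−9) + (-25/2)·(9−(-7)) + (-1)·(-7−6)) = ½·(-30 − 200 + 13) = -217/2, so the V-coordinate is 1.
[UVP] = ½·(10·(-2−6) + (-7)·(6−(-7)) + (-25/2)·(-7−(-2))) = ½·(-80 − 91 + 125/2) = -217/4, so the W-coordinate is 1/2.
Check: -1/2 + 1 + 1/2 = 1.

(-1/2, 1, 1/2)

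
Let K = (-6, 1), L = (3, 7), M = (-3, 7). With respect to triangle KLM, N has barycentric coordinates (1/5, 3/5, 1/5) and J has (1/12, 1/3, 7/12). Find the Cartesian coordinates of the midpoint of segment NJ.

(-5/8, 123/20)

Barycentric coordinates of the midpoint are the average: (17/120, 7/15, 47/120).
Converting: (17/120)·K + (7/15)·L + (47/120)·M = (-5/8, 123/20).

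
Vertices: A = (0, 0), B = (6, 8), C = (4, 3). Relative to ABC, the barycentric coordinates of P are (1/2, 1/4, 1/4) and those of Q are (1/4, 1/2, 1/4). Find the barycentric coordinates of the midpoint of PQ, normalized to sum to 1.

Since both coordinate triples sum to 1, the midpoint's barycentrics are the componentwise average.
(1/2+1/4)/2 = 3/8; similarly 3/8 and 1/4.

(3/8, 3/8, 1/4)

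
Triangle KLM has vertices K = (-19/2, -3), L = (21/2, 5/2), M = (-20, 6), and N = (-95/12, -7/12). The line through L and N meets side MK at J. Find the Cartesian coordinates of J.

Barycentric coordinates of N with respect to KLM: (2/3, 1/6, 1/6).
On side MK the L-coordinate is zero; dropping N's L-weight 1/6 and renormalizing the remaining 1/6 : 2/3 gives weights 1/5, 4/5 on M, K.
J = (1/5)·(-20, 6) + (4/5)·(-19/2, -3) = (-58/5, -6/5).

(-58/5, -6/5)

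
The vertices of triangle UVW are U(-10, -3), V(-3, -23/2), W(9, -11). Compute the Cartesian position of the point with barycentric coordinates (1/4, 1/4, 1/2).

P = (1/4)·U + (1/4)·V + (1/2)·W.
x-coordinate: (1/4)·(-10) + (1/4)·(-3) + (1/2)·9 = 5/4.
y-coordinate: (1/4)·(-3) + (1/4)·(-23/2) + (1/2)·(-11) = -73/8.

(5/4, -73/8)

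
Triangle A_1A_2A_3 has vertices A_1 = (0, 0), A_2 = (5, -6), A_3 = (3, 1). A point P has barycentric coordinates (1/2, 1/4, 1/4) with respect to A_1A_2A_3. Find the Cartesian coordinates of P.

(2, -5/4)

P = (1/2)·A_1 + (1/4)·A_2 + (1/4)·A_3.
x-coordinate: (1/2)·0 + (1/4)·5 + (1/4)·3 = 2.
y-coordinate: (1/2)·0 + (1/4)·(-6) + (1/4)·1 = -5/4.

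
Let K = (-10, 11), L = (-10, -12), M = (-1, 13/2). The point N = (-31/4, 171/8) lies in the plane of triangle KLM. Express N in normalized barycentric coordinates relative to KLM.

(5/4, -1/2, 1/4)

Signed area of the reference triangle: [KLM] = ½·((-10)·(-12−(13/2)) + (-10)·(13/2−11) + (-1)·(11−(-12))) = ½·(185 + 45 − 23) = 207/2.
[NLM] = ½·((-31/4)·(-12−(13/2)) + (-10)·(13/2−(171/8)) + (-1)·(171/8−(-12))) = ½·(1147/8 + 595/4 − 267/8) = 1035/8, so the K-coordinate is (1035/8)/(207/2) = 5/4.
[KNM] = ½·((-10)·(171/8−(13/2)) + (-31/4)·(13/2−11) + (-1)·(11−(171/8))) = ½·(-595/4 + 279/8 + 83/8) = -207/4, so the L-coordinate is -1/2.
[KLN] = ½·((-10)·(-12−(171/8)) + (-10)·(171/8−11) + (-31/4)·(11−(-12))) = ½·(1335/4 − 415/4 − 713/4) = 207/8, so the M-coordinate is 1/4.
Check: 5/4 − 1/2 + 1/4 = 1.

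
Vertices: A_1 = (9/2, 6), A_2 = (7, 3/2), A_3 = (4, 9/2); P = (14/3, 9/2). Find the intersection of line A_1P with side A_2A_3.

Barycentric coordinates of P with respect to A_1A_2A_3: (1/3, 1/6, 1/2).
On side A_2A_3 the A_1-coordinate is zero; dropping P's A_1-weight 1/3 and renormalizing the remaining 1/6 : 1/2 gives weights 1/4, 3/4 on A_2, A_3.
Q = (1/4)·(7, 3/2) + (3/4)·(4, 9/2) = (19/4, 15/4).

(19/4, 15/4)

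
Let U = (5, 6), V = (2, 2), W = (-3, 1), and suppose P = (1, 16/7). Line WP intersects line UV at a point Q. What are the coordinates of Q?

(13/5, 14/5)

Barycentric coordinates of P with respect to UVW: (1/7, 4/7, 2/7).
On side UV the W-coordinate is zero; dropping P's W-weight 2/7 and renormalizing the remaining 1/7 : 4/7 gives weights 1/5, 4/5 on U, V.
Q = (1/5)·(5, 6) + (4/5)·(2, 2) = (13/5, 14/5).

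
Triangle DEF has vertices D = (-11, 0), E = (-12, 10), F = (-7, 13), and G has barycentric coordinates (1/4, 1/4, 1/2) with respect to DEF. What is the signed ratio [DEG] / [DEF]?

The signed ratio [DEG]/[DEF] equals the barycentric coordinate of G at vertex F, which is 1/2.

1/2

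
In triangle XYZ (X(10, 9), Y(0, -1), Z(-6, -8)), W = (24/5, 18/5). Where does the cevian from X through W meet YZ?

Barycentric coordinates of W with respect to XYZ: (3/5, 1/5, 1/5).
On side YZ the X-coordinate is zero; dropping W's X-weight 3/5 and renormalizing the remaining 1/5 : 1/5 gives weights 1/2, 1/2 on Y, Z.
V = (1/2)·(0, -1) + (1/2)·(-6, -8) = (-3, -9/2).

(-3, -9/2)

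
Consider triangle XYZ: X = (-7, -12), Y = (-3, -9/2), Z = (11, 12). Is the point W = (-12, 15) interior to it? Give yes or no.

no

Barycentric coordinates of W: (-281/26, 202/13, -97/26).
The three coordinates are negative, positive, negative; a point is interior exactly when all three are positive.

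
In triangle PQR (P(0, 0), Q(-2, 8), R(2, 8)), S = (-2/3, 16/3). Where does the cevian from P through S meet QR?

Barycentric coordinates of S with respect to PQR: (1/3, 1/2, 1/6).
On side QR the P-coordinate is zero; dropping S's P-weight 1/3 and renormalizing the remaining 1/2 : 1/6 gives weights 3/4, 1/4 on Q, R.
T = (3/4)·(-2, 8) + (1/4)·(2, 8) = (-1, 8).

(-1, 8)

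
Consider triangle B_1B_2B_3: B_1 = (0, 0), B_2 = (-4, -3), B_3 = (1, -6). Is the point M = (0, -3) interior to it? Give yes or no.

yes

Barycentric coordinates of M: (4/9, 1/9, 4/9).
The three coordinates are positive, positive, positive; a point is interior exactly when all three are positive.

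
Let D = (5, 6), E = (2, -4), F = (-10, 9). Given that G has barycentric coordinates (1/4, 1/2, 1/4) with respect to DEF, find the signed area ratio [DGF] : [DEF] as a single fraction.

The signed ratio [DGF]/[DEF] equals the barycentric coordinate of G at vertex E, which is 1/2.

1/2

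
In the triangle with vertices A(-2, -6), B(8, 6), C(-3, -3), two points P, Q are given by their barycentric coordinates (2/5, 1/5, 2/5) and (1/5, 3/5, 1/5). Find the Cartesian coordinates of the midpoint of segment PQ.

(17/10, -3/10)

Barycentric coordinates of the midpoint are the average: (3/10, 2/5, 3/10).
Converting: (3/10)·A + (2/5)·B + (3/10)·C = (17/10, -3/10).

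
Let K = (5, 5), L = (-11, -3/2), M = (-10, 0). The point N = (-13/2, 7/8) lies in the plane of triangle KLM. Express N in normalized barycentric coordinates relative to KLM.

Signed area of the reference triangle: [KLM] = ½·(5·(-3/2−0) + (-11)·(0−5) + (-10)·(5−(-3/2))) = ½·(-15/2 + 55 − 65) = -35/4.
[NLM] = ½·((-13/2)·(-3/2−0) + (-11)·(0−(7/8)) + (-10)·(7/8−(-3/2))) = ½·(39/4 + 77/8 − 95/4) = -35/16, so the K-coordinate is (-35/16)/(-35/4) = 1/4.
[KNM] = ½·(5·(7/8−0) + (-13/2)·(0−5) + (-10)·(5−(7/8))) = ½·(35/8 + 65/2 − 165/4) = -35/16, so the L-coordinate is 1/4.
[KLN] = ½·(5·(-3/2−(7/8)) + (-11)·(7/8−5) + (-13/2)·(5−(-3/2))) = ½·(-95/8 + 363/8 − 169/4) = -35/8, so the M-coordinate is 1/2.

(1/4, 1/4, 1/2)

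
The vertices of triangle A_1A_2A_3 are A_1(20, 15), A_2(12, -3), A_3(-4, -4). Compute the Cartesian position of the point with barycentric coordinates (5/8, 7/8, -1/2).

(25, 35/4)

P = (5/8)·A_1 + (7/8)·A_2 + (-1/2)·A_3.
x-coordinate: (5/8)·20 + (7/8)·12 + (-1/2)·(-4) = 25.
y-coordinate: (5/8)·15 + (7/8)·(-3) + (-1/2)·(-4) = 35/4.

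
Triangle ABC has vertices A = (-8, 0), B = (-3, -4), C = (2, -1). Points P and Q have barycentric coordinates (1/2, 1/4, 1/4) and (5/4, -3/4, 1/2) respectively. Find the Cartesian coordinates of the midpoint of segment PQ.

(-11/2, 5/8)

Barycentric coordinates of the midpoint are the average: (7/8, -1/4, 3/8).
Converting: (7/8)·A + (-1/4)·B + (3/8)·C = (-11/2, 5/8).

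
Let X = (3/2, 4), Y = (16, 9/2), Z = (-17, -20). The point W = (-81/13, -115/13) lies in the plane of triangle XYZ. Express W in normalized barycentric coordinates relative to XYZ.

(4/13, 2/13, 7/13)

Signed area of the reference triangle: [XYZ] = ½·((3/2)·(9/2−(-20)) + 16·(-20−4) + (-17)·(4−(9/2))) = ½·(147/4 − 384 + 17/2) = -1355/8.
[WYZ] = ½·((-81/13)·(9/2−(-20)) + 16·(-20−(-115/13)) + (-17)·(-115/13−(9/2))) = ½·(-3969/26 − 2320/13 + 5899/26) = -1355/26, so the X-coordinate is (-1355/26)/(-1355/8) = 4/13.
[XWZ] = ½·((3/2)·(-115/13−(-20)) + (-81/13)·(-20−4) + (-17)·(4−(-115/13))) = ½·(435/26 + 1944/13 − 2839/13) = -1355/52, so the Y-coordinate is 2/13.
[XYW] = ½·((3/2)·(9/2−(-115/13)) + 16·(-115/13−4) + (-81/13)·(4−(9/2))) = ½·(1041/52 − 2672/13 + 81/26) = -9485/104, so the Z-coordinate is 7/13.
Check: 4/13 + 2/13 + 7/13 = 1.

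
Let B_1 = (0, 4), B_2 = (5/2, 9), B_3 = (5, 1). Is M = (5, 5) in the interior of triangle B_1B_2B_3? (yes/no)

Barycentric coordinates of M: (-4/13, 8/13, 9/13).
The three coordinates are negative, positive, positive; a point is interior exactly when all three are positive.

no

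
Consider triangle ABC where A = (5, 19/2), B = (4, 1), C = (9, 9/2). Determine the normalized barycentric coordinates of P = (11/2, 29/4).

(2/3, 1/6, 1/6)

Signed area of the reference triangle: [ABC] = ½·(5·(1−(9/2)) + 4·(9/2−(19/2)) + 9·(19/2−1)) = ½·(-35/2 − 20 + 153/2) = 39/2.
[PBC] = ½·((11/2)·(1−(9/2)) + 4·(9/2−(29/4)) + 9·(29/4−1)) = ½·(-77/4 − 11 + 225/4) = 13, so the A-coordinate is 13/(39/2) = 2/3.
[APC] = ½·(5·(29/4−(9/2)) + (11/2)·(9/2−(19/2)) + 9·(19/2−(29/4))) = ½·(55/4 − 55/2 + 81/4) = 13/4, so the B-coordinate is 1/6.
[ABP] = ½·(5·(1−(29/4)) + 4·(29/4−(19/2)) + (11/2)·(19/2−1)) = ½·(-125/4 − 9 + 187/4) = 13/4, so the C-coordinate is 1/6.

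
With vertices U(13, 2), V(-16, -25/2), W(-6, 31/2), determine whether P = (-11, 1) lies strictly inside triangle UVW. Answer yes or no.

Barycentric coordinates of P: (5/667, 343/667, 11/23).
The three coordinates are positive, positive, positive; a point is interior exactly when all three are positive.

yes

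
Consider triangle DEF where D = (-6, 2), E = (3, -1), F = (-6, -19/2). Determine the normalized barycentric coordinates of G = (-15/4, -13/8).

(1/2, 1/4, 1/4)

Signed area of the reference triangle: [DEF] = ½·((-6)·(-1−(-19/2)) + 3·(-19/2−2) + (-6)·(2−(-1))) = ½·(-51 − 69/2 − 18) = -207/4.
[GEF] = ½·((-15/4)·(-1−(-19/2)) + 3·(-19/2−(-13/8)) + (-6)·(-13/8−(-1))) = ½·(-255/8 − 189/8 + 15/4) = -207/8, so the D-coordinate is (-207/8)/(-207/4) = 1/2.
[DGF] = ½·((-6)·(-13/8−(-19/2)) + (-15/4)·(-19/2−2) + (-6)·(2−(-13/8))) = ½·(-189/4 + 345/8 − 87/4) = -207/16, so the E-coordinate is 1/4.
[DEG] = ½·((-6)·(-1−(-13/8)) + 3·(-13/8−2) + (-15/4)·(2−(-1))) = ½·(-15/4 − 87/8 − 45/4) = -207/16, so the F-coordinate is 1/4.
Check: 1/2 + 1/4 + 1/4 = 1.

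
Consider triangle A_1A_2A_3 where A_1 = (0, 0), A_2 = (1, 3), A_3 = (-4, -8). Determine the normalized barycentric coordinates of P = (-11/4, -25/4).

Signed area of the reference triangle: [A_1A_2A_3] = ½·(0·(3−(-8)) + 1·(-8−0) + (-4)·(0−3)) = ½·(0 − 8 + 12) = 2.
[PA_2A_3] = ½·((-11/4)·(3−(-8)) + 1·(-8−(-25/4)) + (-4)·(-25/4−3)) = ½·(-121/4 − 7/4 + 37) = 5/2, so the A_1-coordinate is (5/2)/2 = 5/4.
[A_1PA_3] = ½·(0·(-25/4−(-8)) + (-11/4)·(-8−0) + (-4)·(0−(-25/4))) = ½·(0 + 22 − 25) = -3/2, so the A_2-coordinate is -3/4.
[A_1A_2P] = ½·(0·(3−(-25/4)) + 1·(-25/4−0) + (-11/4)·(0−3)) = ½·(0 − 25/4 + 33/4) = 1, so the A_3-coordinate is 1/2.
Check: 5/4 − 3/4 + 1/2 = 1.

(5/4, -3/4, 1/2)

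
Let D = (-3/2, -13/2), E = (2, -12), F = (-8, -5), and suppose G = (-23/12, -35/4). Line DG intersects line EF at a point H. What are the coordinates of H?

(-2, -46/5)

Barycentric coordinates of G with respect to DEF: (1/6, 1/2, 1/3).
On side EF the D-coordinate is zero; dropping G's D-weight 1/6 and renormalizing the remaining 1/2 : 1/3 gives weights 3/5, 2/5 on E, F.
H = (3/5)·(2, -12) + (2/5)·(-8, -5) = (-2, -46/5).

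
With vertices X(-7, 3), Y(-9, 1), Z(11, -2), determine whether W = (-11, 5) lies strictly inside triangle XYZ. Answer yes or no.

no

Barycentric coordinates of W: (37/23, -8/23, -6/23).
The three coordinates are positive, negative, negative; a point is interior exactly when all three are positive.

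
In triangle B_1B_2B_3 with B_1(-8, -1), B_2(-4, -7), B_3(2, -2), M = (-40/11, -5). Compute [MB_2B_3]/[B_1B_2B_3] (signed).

2/11

[B_1B_2B_3] = ½·((-8)·(-7−(-2)) + (-4)·(-2−(-1)) + 2·(-1−(-7))) = ½·(40 + 4 + 12) = 28.
[MB_2B_3] = ½·((-40/11)·(-7−(-2)) + (-4)·(-2−(-5)) + 2·(-5−(-7))) = ½·(200/11 − 12 + 4) = 56/11, so the ratio is (56/11)/28 = 2/11.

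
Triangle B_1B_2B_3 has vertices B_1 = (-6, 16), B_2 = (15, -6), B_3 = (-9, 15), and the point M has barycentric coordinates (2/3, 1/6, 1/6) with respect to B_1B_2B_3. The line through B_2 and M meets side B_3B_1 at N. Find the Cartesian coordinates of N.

Line B_2M meets B_3B_1 where the B_2-coordinate vanishes; zeroing M's B_2-weight and renormalizing leaves B_3, B_1-weights 1/6 : 2/3 → (1/5, 4/5).
So N = (1/5)·B_3 + (4/5)·B_1 = (-33/5, 79/5).

(-33/5, 79/5)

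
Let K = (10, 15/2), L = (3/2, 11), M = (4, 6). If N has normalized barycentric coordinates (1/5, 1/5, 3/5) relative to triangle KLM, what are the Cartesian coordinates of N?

N = (1/5)·K + (1/5)·L + (3/5)·M.
x-coordinate: (1/5)·10 + (1/5)·(3/2) + (3/5)·4 = 47/10.
y-coordinate: (1/5)·(15/2) + (1/5)·11 + (3/5)·6 = 73/10.

(47/10, 73/10)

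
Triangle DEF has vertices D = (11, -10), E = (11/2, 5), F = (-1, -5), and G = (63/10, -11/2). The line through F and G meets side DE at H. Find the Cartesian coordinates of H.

(66/7, -40/7)

Barycentric coordinates of G with respect to DEF: (1/2, 1/5, 3/10).
On side DE the F-coordinate is zero; dropping G's F-weight 3/10 and renormalizing the remaining 1/2 : 1/5 gives weights 5/7, 2/7 on D, E.
H = (5/7)·(11, -10) + (2/7)·(11/2, 5) = (66/7, -40/7).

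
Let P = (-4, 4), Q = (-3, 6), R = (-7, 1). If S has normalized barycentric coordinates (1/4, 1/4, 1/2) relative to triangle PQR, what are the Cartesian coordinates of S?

(-21/4, 3)

S = (1/4)·P + (1/4)·Q + (1/2)·R.
x-coordinate: (1/4)·(-4) + (1/4)·(-3) + (1/2)·(-7) = -21/4.
y-coordinate: (1/4)·4 + (1/4)·6 + (1/2)·1 = 3.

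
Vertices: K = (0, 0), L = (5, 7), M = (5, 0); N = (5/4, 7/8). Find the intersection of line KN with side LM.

Barycentric coordinates of N with respect to KLM: (3/4, 1/8, 1/8).
On side LM the K-coordinate is zero; dropping N's K-weight 3/4 and renormalizing the remaining 1/8 : 1/8 gives weights 1/2, 1/2 on L, M.
J = (1/2)·(5, 7) + (1/2)·(5, 0) = (5, 7/2).

(5, 7/2)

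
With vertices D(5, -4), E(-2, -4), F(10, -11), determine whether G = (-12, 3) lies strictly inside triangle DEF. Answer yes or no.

no

Barycentric coordinates of G: (2/7, 12/7, -1).
The three coordinates are positive, positive, negative; a point is interior exactly when all three are positive.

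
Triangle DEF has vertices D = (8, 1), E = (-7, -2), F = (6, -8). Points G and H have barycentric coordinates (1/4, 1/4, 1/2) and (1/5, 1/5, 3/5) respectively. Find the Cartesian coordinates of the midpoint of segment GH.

Barycentric coordinates of the midpoint are the average: (9/40, 9/40, 11/20).
Converting: (9/40)·D + (9/40)·E + (11/20)·F = (141/40, -37/8).

(141/40, -37/8)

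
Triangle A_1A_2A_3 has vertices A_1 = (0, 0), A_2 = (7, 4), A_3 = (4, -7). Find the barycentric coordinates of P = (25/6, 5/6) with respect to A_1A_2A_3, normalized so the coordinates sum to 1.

Signed area of the reference triangle: [A_1A_2A_3] = ½·(0·(4−(-7)) + 7·(-7−0) + 4·(0−4)) = ½·(0 − 49 − 16) = -65/2.
[PA_2A_3] = ½·((25/6)·(4−(-7)) + 7·(-7−(5/6)) + 4·(5/6−4)) = ½·(275/6 − 329/6 − 38/3) = -65/6, so the A_1-coordinate is (-65/6)/(-65/2) = 1/3.
[A_1PA_3] = ½·(0·(5/6−(-7)) + (25/6)·(-7−0) + 4·(0−(5/6))) = ½·(0 − 175/6 − 10/3) = -65/4, so the A_2-coordinate is 1/2.
[A_1A_2P] = ½·(0·(4−(5/6)) + 7·(5/6−0) + (25/6)·(0−4)) = ½·(0 + 35/6 − 50/3) = -65/12, so the A_3-coordinate is 1/6.
Check: 1/3 + 1/2 + 1/6 = 1.

(1/3, 1/2, 1/6)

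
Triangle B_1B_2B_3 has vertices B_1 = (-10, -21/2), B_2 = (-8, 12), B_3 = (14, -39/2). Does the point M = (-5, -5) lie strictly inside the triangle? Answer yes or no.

Barycentric coordinates of M: (559/1116, 59/186, 203/1116).
The three coordinates are positive, positive, positive; a point is interior exactly when all three are positive.

yes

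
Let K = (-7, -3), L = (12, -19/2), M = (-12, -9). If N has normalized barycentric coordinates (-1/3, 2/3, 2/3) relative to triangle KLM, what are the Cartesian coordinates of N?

N = (-1/3)·K + (2/3)·L + (2/3)·M.
x-coordinate: (-1/3)·(-7) + (2/3)·12 + (2/3)·(-12) = 7/3.
y-coordinate: (-1/3)·(-3) + (2/3)·(-19/2) + (2/3)·(-9) = -34/3.

(7/3, -34/3)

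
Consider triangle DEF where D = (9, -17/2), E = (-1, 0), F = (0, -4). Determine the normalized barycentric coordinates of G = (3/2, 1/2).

(1/3, 3/2, -5/6)

Signed area of the reference triangle: [DEF] = ½·(9·(0−(-4)) + (-1)·(-4−(-17/2)) + 0·(-17/2−0)) = ½·(36 − 9/2 + 0) = 63/4.
[GEF] = ½·((3/2)·(0−(-4)) + (-1)·(-4−(1/2)) + 0·(1/2−0)) = ½·(6 + 9/2 + 0) = 21/4, so the D-coordinate is (21/4)/(63/4) = 1/3.
[DGF] = ½·(9·(1/2−(-4)) + (3/2)·(-4−(-17/2)) + 0·(-17/2−(1/2))) = ½·(81/2 + 27/4 + 0) = 189/8, so the E-coordinate is 3/2.
[DEG] = ½·(9·(0−(1/2)) + (-1)·(1/2−(-17/2)) + (3/2)·(-17/2−0)) = ½·(-9/2 − 9 − 51/4) = -105/8, so the F-coordinate is -5/6.
Check: 1/3 + 3/2 − 5/6 = 1.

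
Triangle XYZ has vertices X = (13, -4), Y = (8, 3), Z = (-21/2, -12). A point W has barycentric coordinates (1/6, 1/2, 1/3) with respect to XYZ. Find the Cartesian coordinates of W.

(8/3, -19/6)

W = (1/6)·X + (1/2)·Y + (1/3)·Z.
x-coordinate: (1/6)·13 + (1/2)·8 + (1/3)·(-21/2) = 8/3.
y-coordinate: (1/6)·(-4) + (1/2)·3 + (1/3)·(-12) = -19/6.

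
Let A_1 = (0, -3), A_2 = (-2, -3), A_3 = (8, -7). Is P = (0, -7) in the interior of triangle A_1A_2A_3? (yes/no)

no

Barycentric coordinates of P: (-4, 4, 1).
The three coordinates are negative, positive, positive; a point is interior exactly when all three are positive.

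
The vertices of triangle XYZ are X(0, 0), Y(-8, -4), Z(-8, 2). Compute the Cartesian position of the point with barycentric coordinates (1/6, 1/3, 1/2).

(-20/3, -1/3)

W = (1/6)·X + (1/3)·Y + (1/2)·Z.
x-coordinate: (1/6)·0 + (1/3)·(-8) + (1/2)·(-8) = -20/3.
y-coordinate: (1/6)·0 + (1/3)·(-4) + (1/2)·2 = -1/3.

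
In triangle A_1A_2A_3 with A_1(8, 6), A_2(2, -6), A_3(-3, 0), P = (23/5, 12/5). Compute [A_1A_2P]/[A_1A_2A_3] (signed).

1/5

[A_1A_2A_3] = ½·(8·(-6−0) + 2·(0−6) + (-3)·(6−(-6))) = ½·(-48 − 12 − 36) = -48.
[A_1A_2P] = ½·(8·(-6−(12/5)) + 2·(12/5−6) + (23/5)·(6−(-6))) = ½·(-336/5 − 36/5 + 276/5) = -48/5, so the ratio is (-48/5)/(-48) = 1/5.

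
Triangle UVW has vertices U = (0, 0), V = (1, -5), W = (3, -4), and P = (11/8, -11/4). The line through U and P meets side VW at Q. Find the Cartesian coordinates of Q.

Barycentric coordinates of P with respect to UVW: (3/8, 1/4, 3/8).
On side VW the U-coordinate is zero; dropping P's U-weight 3/8 and renormalizing the remaining 1/4 : 3/8 gives weights 2/5, 3/5 on V, W.
Q = (2/5)·(1, -5) + (3/5)·(3, -4) = (11/5, -22/5).

(11/5, -22/5)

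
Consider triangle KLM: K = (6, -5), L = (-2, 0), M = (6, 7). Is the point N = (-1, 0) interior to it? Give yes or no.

yes

Barycentric coordinates of N: (7/96, 7/8, 5/96).
The three coordinates are positive, positive, positive; a point is interior exactly when all three are positive.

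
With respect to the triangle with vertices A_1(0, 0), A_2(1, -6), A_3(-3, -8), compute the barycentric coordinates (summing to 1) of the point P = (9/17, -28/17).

(12/17, 6/17, -1/17)

Signed area of the reference triangle: [A_1A_2A_3] = ½·(0·(-6−(-8)) + 1·(-8−0) + (-3)·(0−(-6))) = ½·(0 − 8 − 18) = -13.
[PA_2A_3] = ½·((9/17)·(-6−(-8)) + 1·(-8−(-28/17)) + (-3)·(-28/17−(-6))) = ½·(18/17 − 108/17 − 222/17) = -156/17, so the A_1-coordinate is (-156/17)/(-13) = 12/17.
[A_1PA_3] = ½·(0·(-28/17−(-8)) + (9/17)·(-8−0) + (-3)·(0−(-28/17))) = ½·(0 − 72/17 − 84/17) = -78/17, so the A_2-coordinate is 6/17.
[A_1A_2P] = ½·(0·(-6−(-28/17)) + 1·(-28/17−0) + (9/17)·(0−(-6))) = ½·(0 − 28/17 + 54/17) = 13/17, so the A_3-coordinate is -1/17.
Check: 12/17 + 6/17 − 1/17 = 1.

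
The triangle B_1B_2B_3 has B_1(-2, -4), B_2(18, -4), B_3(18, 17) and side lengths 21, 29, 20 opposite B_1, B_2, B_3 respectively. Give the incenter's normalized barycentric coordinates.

(3/10, 29/70, 2/7)

The incenter has barycentric coordinates proportional to the opposite side lengths: (21 : 29 : 20).
Normalizing by 21+29+20 = 70 gives (3/10, 29/70, 2/7).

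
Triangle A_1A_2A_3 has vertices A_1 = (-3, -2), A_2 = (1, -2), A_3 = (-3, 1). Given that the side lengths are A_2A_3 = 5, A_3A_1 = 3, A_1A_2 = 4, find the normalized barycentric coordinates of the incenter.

(5/12, 1/4, 1/3)

The incenter has barycentric coordinates proportional to the opposite side lengths: (5 : 3 : 4).
Normalizing by 5+3+4 = 12 gives (5/12, 1/4, 1/3).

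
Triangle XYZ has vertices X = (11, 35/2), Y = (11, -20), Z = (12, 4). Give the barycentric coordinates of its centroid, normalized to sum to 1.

The centroid is the average of the vertices, so each weight is 1/3.

(1/3, 1/3, 1/3)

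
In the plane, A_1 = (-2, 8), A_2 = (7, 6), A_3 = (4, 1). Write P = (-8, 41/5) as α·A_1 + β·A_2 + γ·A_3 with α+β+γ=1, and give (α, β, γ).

(8/5, -4/5, 1/5)

Signed area of the reference triangle: [A_1A_2A_3] = ½·((-2)·(6−1) + 7·(1−8) + 4·(8−6)) = ½·(-10 − 49 + 8) = -51/2.
[PA_2A_3] = ½·((-8)·(6−1) + 7·(1−(41/5)) + 4·(41/5−6)) = ½·(-40 − 252/5 + 44/5) = -204/5, so the A_1-coordinate is (-204/5)/(-51/2) = 8/5.
[A_1PA_3] = ½·((-2)·(41/5−1) + (-8)·(1−8) + 4·(8−(41/5))) = ½·(-72/5 + 56 − 4/5) = 102/5, so the A_2-coordinate is -4/5.
[A_1A_2P] = ½·((-2)·(6−(41/5)) + 7·(41/5−8) + (-8)·(8−6)) = ½·(22/5 + 7/5 − 16) = -51/10, so the A_3-coordinate is 1/5.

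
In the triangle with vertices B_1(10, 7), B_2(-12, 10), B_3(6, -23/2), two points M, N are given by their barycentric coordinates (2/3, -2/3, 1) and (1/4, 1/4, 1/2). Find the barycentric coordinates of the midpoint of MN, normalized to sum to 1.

(11/24, -5/24, 3/4)

Since both coordinate triples sum to 1, the midpoint's barycentrics are the componentwise average.
(2/3+1/4)/2 = 11/24; similarly -5/24 and 3/4.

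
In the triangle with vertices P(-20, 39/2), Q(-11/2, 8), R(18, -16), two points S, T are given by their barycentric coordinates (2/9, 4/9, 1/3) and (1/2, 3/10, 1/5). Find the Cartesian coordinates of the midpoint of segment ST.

Barycentric coordinates of the midpoint are the average: (13/36, 67/180, 4/15).
Converting: (13/36)·P + (67/180)·Q + (4/15)·R = (-1609/360, 2071/360).

(-1609/360, 2071/360)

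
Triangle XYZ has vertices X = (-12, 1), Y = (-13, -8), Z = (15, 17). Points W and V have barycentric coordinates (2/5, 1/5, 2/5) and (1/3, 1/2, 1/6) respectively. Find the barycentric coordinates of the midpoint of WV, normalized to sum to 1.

(11/30, 7/20, 17/60)

Since both coordinate triples sum to 1, the midpoint's barycentrics are the componentwise average.
(2/5+1/3)/2 = 11/30; similarly 7/20 and 17/60.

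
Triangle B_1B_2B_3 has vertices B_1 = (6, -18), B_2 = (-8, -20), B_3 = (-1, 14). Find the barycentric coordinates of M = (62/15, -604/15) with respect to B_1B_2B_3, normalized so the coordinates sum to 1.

(6/5, 7/15, -2/3)

Signed area of the reference triangle: [B_1B_2B_3] = ½·(6·(-20−14) + (-8)·(14−(-18)) + (-1)·(-18−(-20))) = ½·(-204 − 256 − 2) = -231.
[MB_2B_3] = ½·((62/15)·(-20−14) + (-8)·(14−(-604/15)) + (-1)·(-604/15−(-20))) = ½·(-2108/15 − 6512/15 + 304/15) = -1386/5, so the B_1-coordinate is (-1386/5)/(-231) = 6/5.
[B_1MB_3] = ½·(6·(-604/15−14) + (62/15)·(14−(-18)) + (-1)·(-18−(-604/15))) = ½·(-1628/5 + 1984/15 − 334/15) = -539/5, so the B_2-coordinate is 7/15.
[B_1B_2M] = ½·(6·(-20−(-604/15)) + (-8)·(-604/15−(-18)) + (62/15)·(-18−(-20))) = ½·(608/5 + 2672/15 + 124/15) = 154, so the B_3-coordinate is -2/3.
Check: 6/5 + 7/15 − 2/3 = 1.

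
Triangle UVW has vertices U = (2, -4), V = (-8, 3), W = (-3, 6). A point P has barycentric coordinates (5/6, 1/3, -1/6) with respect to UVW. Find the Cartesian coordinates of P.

P = (5/6)·U + (1/3)·V + (-1/6)·W.
x-coordinate: (5/6)·2 + (1/3)·(-8) + (-1/6)·(-3) = -1/2.
y-coordinate: (5/6)·(-4) + (1/3)·3 + (-1/6)·6 = -10/3.

(-1/2, -10/3)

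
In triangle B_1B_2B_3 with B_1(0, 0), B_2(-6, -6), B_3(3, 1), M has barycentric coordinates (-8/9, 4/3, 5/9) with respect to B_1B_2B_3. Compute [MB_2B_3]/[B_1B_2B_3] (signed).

-8/9

The signed ratio [MB_2B_3]/[B_1B_2B_3] equals the barycentric coordinate of M at vertex B_1, which is -8/9.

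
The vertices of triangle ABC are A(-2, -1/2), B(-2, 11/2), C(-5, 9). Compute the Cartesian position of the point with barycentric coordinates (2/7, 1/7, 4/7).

(-26/7, 81/14)

P = (2/7)·A + (1/7)·B + (4/7)·C.
x-coordinate: (2/7)·(-2) + (1/7)·(-2) + (4/7)·(-5) = -26/7.
y-coordinate: (2/7)·(-1/2) + (1/7)·(11/2) + (4/7)·9 = 81/14.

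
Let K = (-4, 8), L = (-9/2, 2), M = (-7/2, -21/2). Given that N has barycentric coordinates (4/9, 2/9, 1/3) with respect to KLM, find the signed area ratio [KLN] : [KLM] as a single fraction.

The signed ratio [KLN]/[KLM] equals the barycentric coordinate of N at vertex M, which is 1/3.

1/3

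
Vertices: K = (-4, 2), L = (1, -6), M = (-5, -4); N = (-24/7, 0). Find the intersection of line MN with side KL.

Barycentric coordinates of N with respect to KLM: (5/7, 1/7, 1/7).
On side KL the M-coordinate is zero; dropping N's M-weight 1/7 and renormalizing the remaining 5/7 : 1/7 gives weights 5/6, 1/6 on K, L.
J = (5/6)·(-4, 2) + (1/6)·(1, -6) = (-19/6, 2/3).

(-19/6, 2/3)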